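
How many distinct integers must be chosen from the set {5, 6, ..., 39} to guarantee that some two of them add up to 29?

Two chosen integers sum to 29 exactly when both halves of some pair {x, 29−x} with 5 ≤ x ≤ 29−x ≤ 24 are chosen — 10 such pairs.
The remaining 15 elements (those with no distinct partner in range) can never complete a 29-sum, so the worst case takes all of them and one from each pair: 15 + 10 = 25.
The 26th integer has to be the second member of some pair, so 25 + 1 = 26.

26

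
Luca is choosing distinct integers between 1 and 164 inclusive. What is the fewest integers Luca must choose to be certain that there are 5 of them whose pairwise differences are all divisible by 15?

61

Integers whose pairwise differences are multiples of 15 are exactly those sharing a remainder mod 15. The 15 residue classes mod 15 are the pigeonholes.
With 60 integers one could put 4 in each residue class and have no class reach 5.
The 61st integer pushes some class to 5, so 15·4 + 1 = 61.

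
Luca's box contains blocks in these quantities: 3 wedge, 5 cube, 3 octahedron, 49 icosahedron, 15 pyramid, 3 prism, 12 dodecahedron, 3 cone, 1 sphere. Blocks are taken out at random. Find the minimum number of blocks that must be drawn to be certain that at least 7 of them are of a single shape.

37

Pigeonhole: put each drawn block into a box by shape. The largest draw with every box below 7 takes min(count, 6) from each shape; shapes with fewer than 6 contribute all they have.
Σ min(cᵢ, 6) = 3 + 5 + 3 + 6 + 6 + 3 + 6 + 3 + 1 = 36.
Draw number 36 + 1 = 37 must push one box to 7.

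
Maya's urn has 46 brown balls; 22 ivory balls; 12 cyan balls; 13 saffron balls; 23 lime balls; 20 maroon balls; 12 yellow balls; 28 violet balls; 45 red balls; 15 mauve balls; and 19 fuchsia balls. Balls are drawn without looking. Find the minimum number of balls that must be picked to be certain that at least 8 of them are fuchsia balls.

In the worst case for collecting fuchsia balls, every non-fuchsia ball comes out first.
There are 46 + 22 + 12 + 13 + 23 + 20 + 12 + 28 + 45 + 15 = 236 non-fuchsia balls altogether.
After those, each further ball must be fuchsia, so 236 + 8 = 244 draws guarantee 8 fuchsia balls.

244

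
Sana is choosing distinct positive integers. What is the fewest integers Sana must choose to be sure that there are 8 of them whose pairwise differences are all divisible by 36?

Integers whose pairwise differences are multiples of 36 are exactly those sharing a remainder mod 36. By pigeonhole, the 36 residue classes mod 36 are the pigeonholes.
With 252 integers one could put 7 in each residue class and have no class reach 8.
The 253rd integer pushes some class to 8, so 36·7 + 1 = 253.

253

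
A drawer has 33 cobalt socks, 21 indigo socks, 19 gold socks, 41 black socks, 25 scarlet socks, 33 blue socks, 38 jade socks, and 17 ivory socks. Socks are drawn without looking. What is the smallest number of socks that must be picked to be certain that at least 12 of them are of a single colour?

89

Put each drawn sock into a box by colour. The largest draw with every box below 12 takes min(count, 11) from each colour.
Σ min(cᵢ, 11) = 11 + 11 + 11 + 11 + 11 + 11 + 11 + 11 = 88.
Draw number 88 + 1 = 89 must push one box to 12.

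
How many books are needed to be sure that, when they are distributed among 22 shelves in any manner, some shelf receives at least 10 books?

With 198 books one could put exactly 9 in each of the 22 shelves, and no shelf would reach 10.
By pigeonhole, one more book must land in a shelf that already has 9, giving it 10.
So 22 × 9 + 1 = 199 books are required.

199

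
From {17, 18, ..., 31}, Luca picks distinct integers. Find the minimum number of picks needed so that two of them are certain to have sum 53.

Two chosen integers sum to 53 exactly when both halves of some pair {x, 53−x} with 22 ≤ x ≤ 53−x ≤ 31 are chosen — 5 such pairs.
The remaining 5 elements (those with no distinct partner in range) can never complete a 53-sum, so the worst case takes all of them and one from each pair: 5 + 5 = 10.
By the pigeonhole principle, the 11th integer has to be the second member of some pair, so 10 + 1 = 11.

11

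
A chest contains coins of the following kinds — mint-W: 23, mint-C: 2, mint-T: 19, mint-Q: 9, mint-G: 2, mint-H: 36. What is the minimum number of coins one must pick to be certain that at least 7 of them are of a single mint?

29

Put each drawn coin into a box by mint. The largest draw with every box below 7 takes min(count, 6) from each mint; mints with fewer than 6 contribute all they have.
Σ min(cᵢ, 6) = 6 + 2 + 6 + 6 + 2 + 6 = 28.
Draw number 28 + 1 = 29 must push one box to 7.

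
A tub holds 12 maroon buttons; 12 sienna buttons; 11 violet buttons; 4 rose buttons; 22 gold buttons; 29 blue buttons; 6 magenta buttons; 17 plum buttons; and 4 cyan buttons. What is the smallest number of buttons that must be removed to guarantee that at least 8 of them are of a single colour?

57

By pigeonhole, the 9 colours are the holes; the buttons drawn are the pigeons.
To avoid 8 of any one colour, the worst case takes at most 7 of each colour, or every button of a colour that has fewer than 7.
That gives 7 + 7 + 7 + 4 + 7 + 7 + 6 + 7 + 4 = 56 buttons with no colour reaching 8.
The next button forces some colour to 8, so 56 + 1 = 57.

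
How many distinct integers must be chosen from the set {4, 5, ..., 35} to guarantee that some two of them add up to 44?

Group the elements by complementary pair {x, 44−x}: {9,35}, {10,34}, {11,33}, …, giving 13 two-element pairs, the single value 22 (it cannot pair with itself since the integers are distinct), and 5 integers whose partner 44−x falls outside [4,35].
Treating each of those 19 groups as a pigeonhole, one can pick one integer per group — 19 integers — with no two summing to 44.
The 20th integer lands in an occupied pair, forcing a sum of 44.

20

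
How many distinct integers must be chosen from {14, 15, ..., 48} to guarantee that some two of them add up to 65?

20

Two chosen integers sum to 65 exactly when both halves of some pair {x, 65−x} with 17 ≤ x ≤ 65−x ≤ 48 are chosen — 16 such pairs.
The remaining 3 elements (those with no distinct partner in range) can never complete a 65-sum, so the worst case takes all of them and one from each pair: 3 + 16 = 19.
By the pigeonhole principle, the 20th integer has to be the second member of some pair, so 19 + 1 = 20.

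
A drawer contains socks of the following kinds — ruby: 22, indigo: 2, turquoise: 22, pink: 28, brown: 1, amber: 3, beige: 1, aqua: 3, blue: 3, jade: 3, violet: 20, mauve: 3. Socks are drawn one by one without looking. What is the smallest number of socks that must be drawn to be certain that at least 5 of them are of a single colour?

36

Pigeonhole: put each drawn sock into a box by colour. The largest draw with every box below 5 takes min(count, 4) from each colour; colours with fewer than 4 contribute all they have.
Σ min(cᵢ, 4) = 4 + 2 + 4 + 4 + 1 + 3 + 1 + 3 + 3 + 3 + 4 + 3 = 35.
Draw number 35 + 1 = 36 must push one box to 5.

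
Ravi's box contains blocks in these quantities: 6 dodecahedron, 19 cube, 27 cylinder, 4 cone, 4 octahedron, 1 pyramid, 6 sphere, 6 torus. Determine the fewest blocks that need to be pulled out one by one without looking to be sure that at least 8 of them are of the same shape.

By pigeonhole, put each drawn block into a box by shape. The largest draw with every box below 8 takes min(count, 7) from each shape; shapes with fewer than 7 contribute all they have.
Σ min(cᵢ, 7) = 6 + 7 + 7 + 4 + 4 + 1 + 6 + 6 = 41.
Draw number 41 + 1 = 42 must push one box to 8.

42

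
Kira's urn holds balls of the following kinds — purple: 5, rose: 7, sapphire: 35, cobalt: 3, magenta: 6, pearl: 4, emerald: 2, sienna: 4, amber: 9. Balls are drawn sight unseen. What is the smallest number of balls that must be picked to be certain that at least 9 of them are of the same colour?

Put each drawn ball into a box by colour. The largest draw with every box below 9 takes min(count, 8) from each colour; colours with fewer than 8 contribute all they have.
Σ min(cᵢ, 8) = 5 + 7 + 8 + 3 + 6 + 4 + 2 + 4 + 8 = 47.
Draw number 47 + 1 = 48 must push one box to 9.

48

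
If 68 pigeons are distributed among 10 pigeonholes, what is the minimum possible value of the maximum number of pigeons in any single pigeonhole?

By pigeonhole, the 10 pigeonholes are the holes and the 68 pigeons are the pigeons.
If every pigeonhole held at most 6 pigeons, the total would be at most 10 × 6 = 60, which is less than 68.
So some pigeonhole holds at least ⌈68/10⌉ = 7 pigeons.

7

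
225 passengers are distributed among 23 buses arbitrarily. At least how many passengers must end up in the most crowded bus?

10

Pigeonhole: the 23 buses are the holes and the 225 passengers are the pigeons.
If every bus held at most 9 passengers, the total would be at most 23 × 9 = 207, which is less than 225.
So some bus holds at least ⌈225/23⌉ = 10 passengers.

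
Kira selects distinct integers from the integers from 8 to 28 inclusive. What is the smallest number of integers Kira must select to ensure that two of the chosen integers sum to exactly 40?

Two chosen integers sum to 40 exactly when both halves of some pair {x, 40−x} with 12 ≤ x ≤ 40−x ≤ 28 are chosen — 8 such pairs.
The remaining 5 elements (those with no distinct partner in range) can never complete a 40-sum, so the worst case takes all of them and one from each pair: 5 + 8 = 13.
Pigeonhole: the 14th integer has to be the second member of some pair, so 13 + 1 = 14.

14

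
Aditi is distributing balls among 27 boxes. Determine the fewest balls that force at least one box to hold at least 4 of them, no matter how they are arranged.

With 81 balls one could put exactly 3 in each of the 27 boxes, and no box would reach 4.
One more ball must land in a box that already has 3, giving it 4.
So 27 × 3 + 1 = 82 balls are required.

82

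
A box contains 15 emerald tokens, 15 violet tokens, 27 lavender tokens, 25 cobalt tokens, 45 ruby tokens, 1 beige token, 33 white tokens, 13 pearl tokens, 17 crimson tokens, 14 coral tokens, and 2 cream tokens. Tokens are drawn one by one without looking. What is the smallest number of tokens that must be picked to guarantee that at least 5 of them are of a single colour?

By pigeonhole, put each drawn token into a box by colour. The largest draw with every box below 5 takes min(count, 4) from each colour; colours with fewer than 4 contribute all they have.
Σ min(cᵢ, 4) = 4 + 4 + 4 + 4 + 4 + 1 + 4 + 4 + 4 + 4 + 2 = 39.
Draw number 39 + 1 = 40 must push one box to 5.

40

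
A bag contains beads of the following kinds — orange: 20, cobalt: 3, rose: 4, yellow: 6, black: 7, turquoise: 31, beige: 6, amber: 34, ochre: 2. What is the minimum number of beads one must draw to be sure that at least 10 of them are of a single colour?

56

The 9 colours are the holes; the beads drawn are the pigeons.
To avoid 10 of any one colour, the worst case takes at most 9 of each colour, or every bead of a colour that has fewer than 9.
That gives 9 + 3 + 4 + 6 + 7 + 9 + 6 + 9 + 2 = 55 beads with no colour reaching 10.
The next bead forces some colour to 10, so 55 + 1 = 56.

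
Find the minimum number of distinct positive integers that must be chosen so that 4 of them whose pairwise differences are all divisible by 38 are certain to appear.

Integers whose pairwise differences are multiples of 38 are exactly those sharing a remainder mod 38. By pigeonhole, the 38 residue classes mod 38 are the pigeonholes.
With 114 integers one could put 3 in each residue class and have no class reach 4.
The 115th integer pushes some class to 4, so 38·3 + 1 = 115.

115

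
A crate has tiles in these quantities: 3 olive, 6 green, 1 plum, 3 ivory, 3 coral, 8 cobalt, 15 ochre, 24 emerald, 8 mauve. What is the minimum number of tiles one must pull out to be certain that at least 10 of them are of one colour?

Pigeonhole: the 9 colours are the holes; the tiles drawn are the pigeons.
To avoid 10 of any one colour, the worst case takes at most 9 of each colour, or every tile of a colour that has fewer than 9.
That gives 3 + 6 + 1 + 3 + 3 + 8 + 9 + 9 + 8 = 50 tiles with no colour reaching 10.
The next tile forces some colour to 10, so 50 + 1 = 51.

51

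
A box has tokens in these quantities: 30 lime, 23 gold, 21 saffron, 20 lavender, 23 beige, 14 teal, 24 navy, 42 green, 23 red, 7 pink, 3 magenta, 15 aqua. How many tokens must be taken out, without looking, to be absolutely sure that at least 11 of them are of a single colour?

Pigeonhole: the 12 colours are the holes; the tokens drawn are the pigeons.
To avoid 11 of any one colour, the worst case takes at most 10 of each colour, or every token of a colour that has fewer than 10.
That gives 10 + 10 + 10 + 10 + 10 + 10 + 10 + 10 + 10 + 7 + 3 + 10 = 110 tokens with no colour reaching 11.
The next token forces some colour to 11, so 110 + 1 = 111.

111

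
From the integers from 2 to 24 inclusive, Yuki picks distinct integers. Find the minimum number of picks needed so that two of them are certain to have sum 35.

Group the elements by complementary pair {x, 35−x}: {11,24}, {12,23}, {13,22}, …, giving 7 two-element pairs and 9 integers whose partner 35−x falls outside [2,24].
Treating each of those 16 groups as a pigeonhole, one can pick one integer per group — 16 integers — with no two summing to 35.
The 17th integer lands in an occupied pair, forcing a sum of 35.

17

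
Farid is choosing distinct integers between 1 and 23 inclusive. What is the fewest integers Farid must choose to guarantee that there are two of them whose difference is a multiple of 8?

Integers whose pairwise differences are multiples of 8 are exactly those sharing a remainder mod 8. By the pigeonhole principle, the 8 residue classes mod 8 are the pigeonholes.
With 8 integers one could put 1 in each residue class and have no class reach 2.
The 9th integer pushes some class to 2, so 8·1 + 1 = 9.

9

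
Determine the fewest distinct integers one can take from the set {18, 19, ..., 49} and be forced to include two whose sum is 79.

23

Group the elements by complementary pair {x, 79−x}: {30,49}, {31,48}, {32,47}, …, giving 10 two-element pairs and 12 integers whose partner 79−x falls outside [18,49].
By the pigeonhole principle, treating each of those 22 groups as a pigeonhole, one can pick one integer per group — 22 integers — with no two summing to 79.
The 23rd integer lands in an occupied pair, forcing a sum of 79.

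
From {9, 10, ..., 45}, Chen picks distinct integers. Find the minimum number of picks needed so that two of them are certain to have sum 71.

Group the elements by complementary pair {x, 71−x}: {26,45}, {27,44}, {28,43}, …, giving 10 two-element pairs and 17 integers whose partner 71−x falls outside [9,45].
Treating each of those 27 groups as a pigeonhole, one can pick one integer per group — 27 integers — with no two summing to 71.
The 28th integer lands in an occupied pair, forcing a sum of 71.

28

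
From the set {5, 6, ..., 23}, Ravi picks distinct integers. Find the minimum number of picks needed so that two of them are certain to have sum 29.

A set avoiding the sum 29 can contain at most one of each pair {x, 29−x}, plus the 1 element whose complement lies outside the range.
The integers 5, …, 14 (10 of them) are such a set: any two sum to at least 5+6 = 11 and at most 13+14 = 27 < 29.
By the pigeonhole principle, any 11th integer completes one of the 9 pairs, so 11 choices force a sum of 29.

11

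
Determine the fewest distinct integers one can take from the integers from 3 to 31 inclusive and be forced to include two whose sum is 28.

19

A set avoiding the sum 28 can contain at most one of each pair {x, 28−x}, plus the 7 elements whose complement lies outside the range or equal to its own complement.
The integers 14, …, 31 (18 of them) are such a set: any two sum to at least 14+15 = 29 > 28.
Any 19th integer completes one of the 11 pairs, so 19 choices force a sum of 28.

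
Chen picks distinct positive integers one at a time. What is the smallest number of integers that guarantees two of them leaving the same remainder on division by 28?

By the pigeonhole principle, the 28 residue classes mod 28 are the pigeonholes.
With 28 integers one could put 1 in each residue class and have no class reach 2.
The 29th integer pushes some class to 2, so 28·1 + 1 = 29.

29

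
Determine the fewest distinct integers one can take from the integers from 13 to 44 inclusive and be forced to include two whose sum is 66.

A set avoiding the sum 66 can contain at most one of each pair {x, 66−x}, plus the 10 elements whose complement lies outside the range or equal to its own complement.
The integers 13, …, 33 (21 of them) are such a set: any two sum to at least 13+14 = 27 and at most 32+33 = 65 < 66.
By pigeonhole, any 22nd integer completes one of the 11 pairs, so 22 choices force a sum of 66.

22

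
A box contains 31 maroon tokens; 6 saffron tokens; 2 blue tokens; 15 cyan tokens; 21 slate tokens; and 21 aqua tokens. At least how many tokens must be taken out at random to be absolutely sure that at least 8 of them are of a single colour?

37

By pigeonhole, put each drawn token into a box by colour. The largest draw with every box below 8 takes min(count, 7) from each colour; colours with fewer than 7 contribute all they have.
Σ min(cᵢ, 7) = 7 + 6 + 2 + 7 + 7 + 7 = 36.
Draw number 36 + 1 = 37 must push one box to 8.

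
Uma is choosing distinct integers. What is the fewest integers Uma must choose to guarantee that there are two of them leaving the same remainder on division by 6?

7

The 6 residue classes mod 6 are the pigeonholes.
With 6 integers one could put 1 in each residue class and have no class reach 2.
The 7th integer pushes some class to 2, so 6·1 + 1 = 7.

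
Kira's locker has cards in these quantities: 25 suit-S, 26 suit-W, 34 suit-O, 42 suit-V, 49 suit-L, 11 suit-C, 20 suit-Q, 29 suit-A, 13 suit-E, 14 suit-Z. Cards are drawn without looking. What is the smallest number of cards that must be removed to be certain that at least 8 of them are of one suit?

By pigeonhole, put each drawn card into a box by suit. The largest draw with every box below 8 takes min(count, 7) from each suit.
Σ min(cᵢ, 7) = 7 + 7 + 7 + 7 + 7 + 7 + 7 + 7 + 7 + 7 = 70.
Draw number 70 + 1 = 71 must push one box to 8.

71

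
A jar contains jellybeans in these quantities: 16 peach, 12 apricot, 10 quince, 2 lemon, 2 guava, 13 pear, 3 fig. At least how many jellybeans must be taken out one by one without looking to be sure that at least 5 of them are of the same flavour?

24

By pigeonhole, the 7 flavours are the holes; the jellybeans drawn are the pigeons.
To avoid 5 of any one flavour, the worst case takes at most 4 of each flavour, or every jellybean of a flavour that has fewer than 4.
That gives 4 + 4 + 4 + 2 + 2 + 4 + 3 = 23 jellybeans with no flavour reaching 5.
The next jellybean forces some flavour to 5, so 23 + 1 = 24.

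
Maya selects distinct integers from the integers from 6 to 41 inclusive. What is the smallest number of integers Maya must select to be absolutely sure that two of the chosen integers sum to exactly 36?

Group the elements by complementary pair {x, 36−x}: {6,30}, {7,29}, {8,28}, …, giving 12 two-element pairs, the single value 18 (it cannot pair with itself since the integers are distinct), and 11 integers whose partner 36−x falls outside [6,41].
By the pigeonhole principle, treating each of those 24 groups as a pigeonhole, one can pick one integer per group — 24 integers — with no two summing to 36.
The 25th integer lands in an occupied pair, forcing a sum of 36.

25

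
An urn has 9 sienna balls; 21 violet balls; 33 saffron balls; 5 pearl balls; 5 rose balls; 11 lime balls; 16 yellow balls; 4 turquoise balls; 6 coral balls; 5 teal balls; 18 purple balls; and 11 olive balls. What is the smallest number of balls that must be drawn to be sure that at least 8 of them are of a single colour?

75

The 12 colours are the holes; the balls drawn are the pigeons.
To avoid 8 of any one colour, the worst case takes at most 7 of each colour, or every ball of a colour that has fewer than 7.
That gives 7 + 7 + 7 + 5 + 5 + 7 + 7 + 4 + 6 + 5 + 7 + 7 = 74 balls with no colour reaching 8.
The next ball forces some colour to 8, so 74 + 1 = 75.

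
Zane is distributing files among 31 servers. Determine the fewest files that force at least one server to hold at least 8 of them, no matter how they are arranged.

With 217 files one could put exactly 7 in each of the 31 servers, and no server would reach 8.
One more file must land in a server that already has 7, giving it 8.
So 31 × 7 + 1 = 218 files are required.

218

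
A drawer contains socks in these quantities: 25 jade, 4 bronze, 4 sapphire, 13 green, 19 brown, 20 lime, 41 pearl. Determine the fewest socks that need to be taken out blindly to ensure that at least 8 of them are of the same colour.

By the pigeonhole principle, put each drawn sock into a box by colour. The largest draw with every box below 8 takes min(count, 7) from each colour; colours with fewer than 7 contribute all they have.
Σ min(cᵢ, 7) = 7 + 4 + 4 + 7 + 7 + 7 + 7 = 43.
Draw number 43 + 1 = 44 must push one box to 8.

44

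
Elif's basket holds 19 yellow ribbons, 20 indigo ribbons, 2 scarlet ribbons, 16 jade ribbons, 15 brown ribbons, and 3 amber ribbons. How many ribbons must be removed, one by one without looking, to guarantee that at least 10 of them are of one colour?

42

Pigeonhole: the 6 colours are the holes; the ribbons drawn are the pigeons.
To avoid 10 of any one colour, the worst case takes at most 9 of each colour, or every ribbon of a colour that has fewer than 9.
That gives 9 + 9 + 2 + 9 + 9 + 3 = 41 ribbons with no colour reaching 10.
The next ribbon forces some colour to 10, so 41 + 1 = 42.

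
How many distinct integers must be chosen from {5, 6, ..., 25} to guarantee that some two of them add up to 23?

A set avoiding the sum 23 can contain at most one of each pair {x, 23−x}, plus the 7 elements whose complement lies outside the range.
The integers 12, …, 25 (14 of them) are such a set: any two sum to at least 12+13 = 25 > 23.
Any 15th integer completes one of the 7 pairs, so 15 choices force a sum of 23.

15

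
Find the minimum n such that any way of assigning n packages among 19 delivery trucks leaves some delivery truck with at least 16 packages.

With 285 packages one could put exactly 15 in each of the 19 delivery trucks, and no delivery truck would reach 16.
Pigeonhole: one more package must land in a delivery truck that already has 15, giving it 16.
So 19 × 15 + 1 = 286 packages are required.

286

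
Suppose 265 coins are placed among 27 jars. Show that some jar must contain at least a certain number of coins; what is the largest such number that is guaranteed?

10

By pigeonhole, the 27 jars are the holes and the 265 coins are the pigeons.
If every jar held at most 9 coins, the total would be at most 27 × 9 = 243, which is less than 265.
So some jar holds at least ⌈265/27⌉ = 10 coins.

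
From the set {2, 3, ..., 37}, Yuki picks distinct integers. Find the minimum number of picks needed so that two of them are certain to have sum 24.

Group the elements by complementary pair {x, 24−x}: {2,22}, {3,21}, {4,20}, …, giving 10 two-element pairs, the single value 12 (it cannot pair with itself since the integers are distinct), and 15 integers whose partner 24−x falls outside [2,37].
By the pigeonhole principle, treating each of those 26 groups as a pigeonhole, one can pick one integer per group — 26 integers — with no two summing to 24.
The 27th integer lands in an occupied pair, forcing a sum of 24.

27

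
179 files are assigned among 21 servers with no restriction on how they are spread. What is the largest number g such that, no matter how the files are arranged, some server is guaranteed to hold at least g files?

The 21 servers are the holes and the 179 files are the pigeons.
If every server held at most 8 files, the total would be at most 21 × 8 = 168, which is less than 179.
So some server holds at least ⌈179/21⌉ = 9 files.

9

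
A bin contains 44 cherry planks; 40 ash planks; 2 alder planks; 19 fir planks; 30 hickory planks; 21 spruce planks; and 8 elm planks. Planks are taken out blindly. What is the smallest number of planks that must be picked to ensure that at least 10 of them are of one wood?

Pigeonhole: the 7 woods are the holes; the planks drawn are the pigeons.
To avoid 10 of any one wood, the worst case takes at most 9 of each wood, or every plank of a wood that has fewer than 9.
That gives 9 + 9 + 2 + 9 + 9 + 9 + 8 = 55 planks with no wood reaching 10.
The next plank forces some wood to 10, so 55 + 1 = 56.

56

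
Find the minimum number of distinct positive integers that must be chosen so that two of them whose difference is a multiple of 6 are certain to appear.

7

Integers whose pairwise differences are multiples of 6 are exactly those sharing a remainder mod 6. The 6 residue classes mod 6 are the pigeonholes.
With 6 integers one could put 1 in each residue class and have no class reach 2.
The 7th integer pushes some class to 2, so 6·1 + 1 = 7.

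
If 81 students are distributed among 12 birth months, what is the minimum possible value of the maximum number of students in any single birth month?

7

The 12 birth months are the holes and the 81 students are the pigeons.
If every birth month held at most 6 students, the total would be at most 12 × 6 = 72, which is less than 81.
So some birth month holds at least ⌈81/12⌉ = 7 students.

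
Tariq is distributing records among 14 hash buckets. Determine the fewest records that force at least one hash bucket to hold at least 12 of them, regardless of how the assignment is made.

With 154 records one could put exactly 11 in each of the 14 hash buckets, and no hash bucket would reach 12.
Pigeonhole: one more record must land in a hash bucket that already has 11, giving it 12.
So 14 × 11 + 1 = 155 records are required.

155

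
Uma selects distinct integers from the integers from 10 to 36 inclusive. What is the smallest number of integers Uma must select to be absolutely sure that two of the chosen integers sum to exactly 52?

18

Two chosen integers sum to 52 exactly when both halves of some pair {x, 52−x} with 16 ≤ x ≤ 52−x ≤ 36 are chosen — 10 such pairs.
The remaining 7 elements (those with no distinct partner in range) can never complete a 52-sum, so the worst case takes all of them and one from each pair: 7 + 10 = 17.
By pigeonhole, the 18th integer has to be the second member of some pair, so 17 + 1 = 18.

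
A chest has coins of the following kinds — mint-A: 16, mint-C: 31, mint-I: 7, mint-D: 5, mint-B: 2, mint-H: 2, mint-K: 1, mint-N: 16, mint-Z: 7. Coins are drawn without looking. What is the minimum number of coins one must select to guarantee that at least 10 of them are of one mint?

52

An adversary could hand out at most 9 coins per mint (6 mints run out sooner): 9 + 9 + 7 + 5 + 2 + 2 + 1 + 9 + 7 = 51 coins and still no mint has 10.
One more coin lands in a mint already at 9, so 52 draws are enough and 51 are not.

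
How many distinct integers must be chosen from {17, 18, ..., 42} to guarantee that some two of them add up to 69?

19

A set avoiding the sum 69 can contain at most one of each pair {x, 69−x}, plus the 10 elements whose complement lies outside the range.
The integers 17, …, 34 (18 of them) are such a set: any two sum to at least 17+18 = 35 and at most 33+34 = 67 < 69.
By pigeonhole, any 19th integer completes one of the 8 pairs, so 19 choices force a sum of 69.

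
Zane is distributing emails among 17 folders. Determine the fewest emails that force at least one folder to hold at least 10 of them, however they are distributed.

With 153 emails one could put exactly 9 in each of the 17 folders, and no folder would reach 10.
One more email must land in a folder that already has 9, giving it 10.
So 17 × 9 + 1 = 154 emails are required.

154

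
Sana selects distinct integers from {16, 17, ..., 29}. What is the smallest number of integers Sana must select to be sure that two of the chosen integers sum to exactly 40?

11

Two chosen integers sum to 40 exactly when both halves of some pair {x, 40−x} with 16 ≤ x ≤ 40−x ≤ 24 are chosen — 4 such pairs.
The remaining 6 elements (those with no distinct partner in range) can never complete a 40-sum, so the worst case takes all of them and one from each pair: 6 + 4 = 10.
Pigeonhole: the 11th integer has to be the second member of some pair, so 10 + 1 = 11.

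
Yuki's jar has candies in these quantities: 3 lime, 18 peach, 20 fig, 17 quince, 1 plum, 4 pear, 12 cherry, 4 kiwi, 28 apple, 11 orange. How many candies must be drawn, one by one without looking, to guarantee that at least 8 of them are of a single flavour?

55

An adversary could hand out at most 7 candies per flavour (4 flavours run out sooner): 3 + 7 + 7 + 7 + 1 + 4 + 7 + 4 + 7 + 7 = 54 candies and still no flavour has 8.
By pigeonhole, one more candy lands in a flavour already at 7, so 55 draws are enough and 54 are not.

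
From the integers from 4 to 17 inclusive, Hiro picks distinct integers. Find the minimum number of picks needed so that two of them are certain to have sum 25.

10

Group the elements by complementary pair {x, 25−x}: {8,17}, {9,16}, {10,15}, …, giving 5 two-element pairs and 4 integers whose partner 25−x falls outside [4,17].
By the pigeonhole principle, treating each of those 9 groups as a pigeonhole, one can pick one integer per group — 9 integers — with no two summing to 25.
The 10th integer lands in an occupied pair, forcing a sum of 25.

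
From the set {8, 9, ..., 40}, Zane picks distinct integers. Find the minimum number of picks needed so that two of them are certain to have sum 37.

23

A set avoiding the sum 37 can contain at most one of each pair {x, 37−x}, plus the 11 elements whose complement lies outside the range.
The integers 19, …, 40 (22 of them) are such a set: any two sum to at least 19+20 = 39 > 37.
By pigeonhole, any 23rd integer completes one of the 11 pairs, so 23 choices force a sum of 37.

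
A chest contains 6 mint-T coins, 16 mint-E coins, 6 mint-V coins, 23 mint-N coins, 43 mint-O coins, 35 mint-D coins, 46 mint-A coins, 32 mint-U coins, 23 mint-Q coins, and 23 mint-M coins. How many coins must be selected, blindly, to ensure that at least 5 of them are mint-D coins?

223

In the worst case for collecting mint-D coins, every non-mint-D coin comes out first.
There are 6 + 16 + 6 + 23 + 43 + 46 + 32 + 23 + 23 = 218 non-mint-D coins altogether.
After those, each further coin must be mint-D, so 218 + 5 = 223 draws guarantee 5 mint-D coins.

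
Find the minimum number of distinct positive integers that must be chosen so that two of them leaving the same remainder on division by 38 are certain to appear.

The 38 residue classes mod 38 are the pigeonholes.
With 38 integers one could put 1 in each residue class and have no class reach 2.
The 39th integer pushes some class to 2, so 38·1 + 1 = 39.

39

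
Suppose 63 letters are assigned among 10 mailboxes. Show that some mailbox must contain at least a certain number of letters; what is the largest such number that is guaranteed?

By the pigeonhole principle, the 10 mailboxes are the holes and the 63 letters are the pigeons.
If every mailbox held at most 6 letters, the total would be at most 10 × 6 = 60, which is less than 63.
So some mailbox holds at least ⌈63/10⌉ = 7 letters.

7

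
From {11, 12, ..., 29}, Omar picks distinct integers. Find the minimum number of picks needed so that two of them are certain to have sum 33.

A set avoiding the sum 33 can contain at most one of each pair {x, 33−x}, plus the 7 elements whose complement lies outside the range.
The integers 17, …, 29 (13 of them) are such a set: any two sum to at least 17+18 = 35 > 33.
By pigeonhole, any 14th integer completes one of the 6 pairs, so 14 choices force a sum of 33.

14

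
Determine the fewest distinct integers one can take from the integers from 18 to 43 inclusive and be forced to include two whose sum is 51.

19

Group the elements by complementary pair {x, 51−x}: {18,33}, {19,32}, {20,31}, …, giving 8 two-element pairs and 10 integers whose partner 51−x falls outside [18,43].
By pigeonhole, treating each of those 18 groups as a pigeonhole, one can pick one integer per group — 18 integers — with no two summing to 51.
The 19th integer lands in an occupied pair, forcing a sum of 51.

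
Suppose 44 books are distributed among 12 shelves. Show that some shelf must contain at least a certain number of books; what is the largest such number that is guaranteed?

4

By pigeonhole, the 12 shelves are the holes and the 44 books are the pigeons.
If every shelf held at most 3 books, the total would be at most 12 × 3 = 36, which is less than 44.
So some shelf holds at least ⌈44/12⌉ = 4 books.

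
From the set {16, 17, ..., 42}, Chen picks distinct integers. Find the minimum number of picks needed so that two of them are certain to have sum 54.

Two chosen integers sum to 54 exactly when both halves of some pair {x, 54−x} with 16 ≤ x ≤ 54−x ≤ 38 are chosen — 11 such pairs.
The remaining 5 elements (those with no distinct partner in range) can never complete a 54-sum, so the worst case takes all of them and one from each pair: 5 + 11 = 16.
Pigeonhole: the 17th integer has to be the second member of some pair, so 16 + 1 = 17.

17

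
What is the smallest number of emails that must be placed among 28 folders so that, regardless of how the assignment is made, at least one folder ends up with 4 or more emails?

With 84 emails one could put exactly 3 in each of the 28 folders, and no folder would reach 4.
Pigeonhole: one more email must land in a folder that already has 3, giving it 4.
So 28 × 3 + 1 = 85 emails are required.

85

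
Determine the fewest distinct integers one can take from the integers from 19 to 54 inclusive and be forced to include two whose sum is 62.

25

A set avoiding the sum 62 can contain at most one of each pair {x, 62−x}, plus the 12 elements whose complement lies outside the range or equal to its own complement.
The integers 31, …, 54 (24 of them) are such a set: any two sum to at least 31+32 = 63 > 62.
By the pigeonhole principle, any 25th integer completes one of the 12 pairs, so 25 choices force a sum of 62.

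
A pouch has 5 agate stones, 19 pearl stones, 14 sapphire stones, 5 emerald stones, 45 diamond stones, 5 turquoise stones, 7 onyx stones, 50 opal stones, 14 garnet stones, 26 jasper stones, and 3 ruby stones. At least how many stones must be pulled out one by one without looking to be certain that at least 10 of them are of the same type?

The 11 types are the holes; the stones drawn are the pigeons.
To avoid 10 of any one type, the worst case takes at most 9 of each type, or every stone of a type that has fewer than 9.
That gives 5 + 9 + 9 + 5 + 9 + 5 + 7 + 9 + 9 + 9 + 3 = 79 stones with no type reaching 10.
The next stone forces some type to 10, so 79 + 1 = 80.

80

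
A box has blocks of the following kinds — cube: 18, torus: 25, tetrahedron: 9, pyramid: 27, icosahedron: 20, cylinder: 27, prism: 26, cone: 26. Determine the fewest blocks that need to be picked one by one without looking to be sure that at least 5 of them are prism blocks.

In the worst case for collecting prism blocks, every non-prism block comes out first.
There are 18 + 25 + 9 + 27 + 20 + 27 + 26 = 152 non-prism blocks altogether.
After those, each further block must be prism, so 152 + 5 = 157 draws guarantee 5 prism blocks.

157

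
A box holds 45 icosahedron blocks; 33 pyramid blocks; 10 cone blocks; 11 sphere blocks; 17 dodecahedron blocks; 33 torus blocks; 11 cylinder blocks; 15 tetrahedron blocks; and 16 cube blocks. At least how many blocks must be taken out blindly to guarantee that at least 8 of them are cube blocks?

183

In the worst case for collecting cube blocks, every non-cube block comes out first.
There are 45 + 33 + 10 + 11 + 17 + 33 + 11 + 15 = 175 non-cube blocks altogether.
After those, each further block must be cube, so 175 + 8 = 183 draws guarantee 8 cube blocks.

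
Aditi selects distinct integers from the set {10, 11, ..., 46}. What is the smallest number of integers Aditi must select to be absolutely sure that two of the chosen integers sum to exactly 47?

A set avoiding the sum 47 can contain at most one of each pair {x, 47−x}, plus the 9 elements whose complement lies outside the range.
The integers 24, …, 46 (23 of them) are such a set: any two sum to at least 24+25 = 49 > 47.
Any 24th integer completes one of the 14 pairs, so 24 choices force a sum of 47.

24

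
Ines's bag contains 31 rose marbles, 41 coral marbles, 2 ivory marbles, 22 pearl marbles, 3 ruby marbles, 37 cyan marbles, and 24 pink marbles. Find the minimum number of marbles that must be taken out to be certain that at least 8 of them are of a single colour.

41

An adversary could hand out at most 7 marbles per colour (ivory, ruby run out sooner): 7 + 7 + 2 + 7 + 3 + 7 + 7 = 40 marbles and still no colour has 8.
By pigeonhole, one more marble lands in a colour already at 7, so 41 draws are enough and 40 are not.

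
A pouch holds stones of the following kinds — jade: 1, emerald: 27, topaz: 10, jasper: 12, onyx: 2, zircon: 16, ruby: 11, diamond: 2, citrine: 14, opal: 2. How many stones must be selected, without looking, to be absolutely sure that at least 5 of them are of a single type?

32

An adversary could hand out at most 4 stones per type (4 types run out sooner): 1 + 4 + 4 + 4 + 2 + 4 + 4 + 2 + 4 + 2 = 31 stones and still no type has 5.
Pigeonhole: one more stone lands in a type already at 4, so 32 draws are enough and 31 are not.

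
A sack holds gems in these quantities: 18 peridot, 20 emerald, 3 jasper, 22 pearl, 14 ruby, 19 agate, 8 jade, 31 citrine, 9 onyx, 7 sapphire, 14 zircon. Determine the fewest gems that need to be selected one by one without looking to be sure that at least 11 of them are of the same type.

98

An adversary could hand out at most 10 gems per type (4 types run out sooner): 10 + 10 + 3 + 10 + 10 + 10 + 8 + 10 + 9 + 7 + 10 = 97 gems and still no type has 11.
One more gem lands in a type already at 10, so 98 draws are enough and 97 are not.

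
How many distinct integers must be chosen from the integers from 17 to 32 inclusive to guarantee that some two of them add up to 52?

11

Two chosen integers sum to 52 exactly when both halves of some pair {x, 52−x} with 20 ≤ x ≤ 52−x ≤ 32 are chosen — 6 such pairs.
The remaining 4 elements (those with no distinct partner in range) can never complete a 52-sum, so the worst case takes all of them and one from each pair: 4 + 6 = 10.
The 11th integer has to be the second member of some pair, so 10 + 1 = 11.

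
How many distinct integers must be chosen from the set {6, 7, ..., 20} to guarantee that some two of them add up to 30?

11

Group the elements by complementary pair {x, 30−x}: {10,20}, {11,19}, {12,18}, …, giving 5 two-element pairs, the single value 15 (it cannot pair with itself since the integers are distinct), and 4 integers whose partner 30−x falls outside [6,20].
Treating each of those 10 groups as a pigeonhole, one can pick one integer per group — 10 integers — with no two summing to 30.
The 11th integer lands in an occupied pair, forcing a sum of 30.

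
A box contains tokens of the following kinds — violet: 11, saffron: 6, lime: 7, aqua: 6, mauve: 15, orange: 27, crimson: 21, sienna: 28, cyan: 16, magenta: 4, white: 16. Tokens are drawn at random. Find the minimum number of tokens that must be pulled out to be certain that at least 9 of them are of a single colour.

By pigeonhole, put each drawn token into a box by colour. The largest draw with every box below 9 takes min(count, 8) from each colour; colours with fewer than 8 contribute all they have.
Σ min(cᵢ, 8) = 8 + 6 + 7 + 6 + 8 + 8 + 8 + 8 + 8 + 4 + 8 = 79.
Draw number 79 + 1 = 80 must push one box to 9.

80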